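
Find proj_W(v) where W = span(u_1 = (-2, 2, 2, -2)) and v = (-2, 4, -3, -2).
proj_W(v) = (-5/4, 5/4, 5/4, -5/4)

Set up U = [u_1 | ... | u_1] ∈ R^(4×1). The projector onto W = col(U) is P = U (U^T U)^(-1) U^T.
Compute U^T U =
  [16],
and U^T v = (10).
Solve U^T U · c = U^T v for the coefficients: c = (5/8). The projection is proj_W(v) = U c.
Check: (v - proj_W(v)) · u_1 = 0  (should be 0).
Result: proj_W(v) = (-5/4, 5/4, 5/4, -5/4).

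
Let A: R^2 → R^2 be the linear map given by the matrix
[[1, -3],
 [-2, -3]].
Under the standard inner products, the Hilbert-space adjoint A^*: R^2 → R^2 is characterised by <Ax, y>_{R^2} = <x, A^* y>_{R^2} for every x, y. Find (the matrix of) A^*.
A^* = A^T =
[[1, -2],
 [-3, -3]]

For real matrices with standard dot products, the defining identity <Ax, y> = <x, A^* y> gives (Ax)^T y = x^T (A^*) y, i.e. x^T A^T y = x^T (A^*) y. Since this holds for all x, y, we must have A^* = A^T. Therefore
A^* =
[[1, -2],
 [-3, -3]].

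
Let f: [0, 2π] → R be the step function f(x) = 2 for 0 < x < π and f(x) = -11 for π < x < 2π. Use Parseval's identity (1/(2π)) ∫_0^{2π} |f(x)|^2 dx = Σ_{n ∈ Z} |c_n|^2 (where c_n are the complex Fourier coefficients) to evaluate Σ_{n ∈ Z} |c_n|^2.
Σ |c_n|^2 = 125/2

Parseval equates the L^2 energy of f (normalised by 1/(2π)) with the ℓ^2 sum of its Fourier coefficients: (1/(2π)) ∫_0^{2π} |f|^2 = Σ |c_n|^2.
Compute the left side: (1/(2π)) [∫_0^π 2^2 dx + ∫_π^{2π} (-11)^2 dx] = (1/(2π)) · (4π + 121π) = (4 + 121)/2 = 125/2.
So Σ_{n ∈ Z} |c_n|^2 = 125/2.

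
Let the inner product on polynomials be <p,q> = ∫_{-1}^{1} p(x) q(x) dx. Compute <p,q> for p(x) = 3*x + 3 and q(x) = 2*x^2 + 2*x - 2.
<p,q> = -4

Expand the product: p(x)·q(x) = 6*x^3 + 12*x^2 - 6.
∫_{-1}^{1} of each monomial x^k gives [2/(k+1) if k even, 0 if k odd]. Integrating term-by-term (or equivalently evaluating the antiderivative F(x) = 3*x^4/2 + 4*x^3 - 6*x at the endpoints):
  F(1) − F(−1) = -1/2 − (7/2) = -4.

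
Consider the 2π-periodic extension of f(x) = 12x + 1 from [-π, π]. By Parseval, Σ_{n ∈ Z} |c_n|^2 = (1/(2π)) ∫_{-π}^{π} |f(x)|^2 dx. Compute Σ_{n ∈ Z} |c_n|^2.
Σ |c_n|^2 = 48π^2 + 1

Expand and integrate term by term over [-π, π]:
  ∫ (12x)^2 dx = 144·(2π^3/3); ∫ 2·12·(1)·x dx = 0 (odd integrand); ∫ 1^2 dx = 1·2π.
So (1/(2π)) ∫_{-π}^{π} (12x + 1)^2 dx = 144π^2/3 + 1 = 48π^2 + 1.
Parseval ⇒ Σ |c_n|^2 = 48π^2 + 1.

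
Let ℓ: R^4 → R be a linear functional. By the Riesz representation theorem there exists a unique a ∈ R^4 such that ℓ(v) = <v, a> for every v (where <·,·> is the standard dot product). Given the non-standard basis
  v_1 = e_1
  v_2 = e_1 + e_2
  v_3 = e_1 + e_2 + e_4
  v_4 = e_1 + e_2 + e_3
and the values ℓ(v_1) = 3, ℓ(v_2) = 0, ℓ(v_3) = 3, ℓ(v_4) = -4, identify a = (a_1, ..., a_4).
a = (3, -3, -4, 3)

Write a = (a_1, ..., a_4) in the standard basis. For each basis vector v_i, ℓ(v_i) = <v_i, a> is a linear equation in the a_j's. Collect the n equations into a matrix system V a = ℓ, where row i of V is v_i (expressed in the standard basis). Since V is invertible (lower-triangular with 1s on the diagonal, up to permutation), solve by back-substitution:
  V =
[[1, 0, 0, 0],
 [1, 1, 0, 0],
 [1, 1, 0, 1],
 [1, 1, 1, 0]]
  V a = (3, 0, 3, -4)
Solving gives a = (3, -3, -4, 3).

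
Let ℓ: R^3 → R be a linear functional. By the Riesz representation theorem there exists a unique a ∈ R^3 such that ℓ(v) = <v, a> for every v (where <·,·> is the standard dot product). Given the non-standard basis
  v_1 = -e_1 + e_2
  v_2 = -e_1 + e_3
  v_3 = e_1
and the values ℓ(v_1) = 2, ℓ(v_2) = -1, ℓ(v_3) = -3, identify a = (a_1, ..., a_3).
a = (-3, -1, -4)

Write a = (a_1, ..., a_3) in the standard basis. For each basis vector v_i, ℓ(v_i) = <v_i, a> is a linear equation in the a_j's. Collect the n equations into a matrix system V a = ℓ, where row i of V is v_i (expressed in the standard basis). Since V is invertible (lower-triangular with 1s on the diagonal, up to permutation), solve by back-substitution:
  V =
[[-1, 1, 0],
 [-1, 0, 1],
 [1, 0, 0]]
  V a = (2, -1, -3)
Solving gives a = (-3, -1, -4).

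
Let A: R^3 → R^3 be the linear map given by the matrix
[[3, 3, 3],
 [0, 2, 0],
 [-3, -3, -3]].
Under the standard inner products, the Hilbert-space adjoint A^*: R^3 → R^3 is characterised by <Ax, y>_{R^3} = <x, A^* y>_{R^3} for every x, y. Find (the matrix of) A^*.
A^* = A^T =
[[3, 0, -3],
 [3, 2, -3],
 [3, 0, -3]]

For real matrices with standard dot products, the defining identity <Ax, y> = <x, A^* y> gives (Ax)^T y = x^T (A^*) y, i.e. x^T A^T y = x^T (A^*) y. Since this holds for all x, y, we must have A^* = A^T. Therefore
A^* =
[[3, 0, -3],
 [3, 2, -3],
 [3, 0, -3]].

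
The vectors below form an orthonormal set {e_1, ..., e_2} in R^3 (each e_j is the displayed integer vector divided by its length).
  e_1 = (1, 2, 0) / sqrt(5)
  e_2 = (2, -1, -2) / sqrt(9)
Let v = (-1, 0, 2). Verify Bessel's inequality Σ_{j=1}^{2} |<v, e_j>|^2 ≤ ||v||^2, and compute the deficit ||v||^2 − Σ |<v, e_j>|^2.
Σ |<v, e_j>|^2 = 21/5; ||v||^2 = 5; deficit = 4/5

Write each e_j = u_j / sqrt(<u_j, u_j>) where u_j is the displayed integer vector. Then <v, e_j> = <v, u_j> / sqrt(<u_j, u_j>), so |<v, e_j>|^2 = <v, u_j>^2 / <u_j, u_j>.
Coefficients: <v, e_1> = -1/sqrt(5), <v, e_2> = -6/sqrt(9).
Square and sum: Σ |<v, e_j>|^2 = 21/5.
Compute ||v||^2 = v·v = 5.
Deficit = 5 − 21/5 = 4/5 ≥ 0, confirming Bessel's inequality. (The deficit equals ||v − Σ <v,e_j> e_j||^2, the squared distance from v to span{e_j}.)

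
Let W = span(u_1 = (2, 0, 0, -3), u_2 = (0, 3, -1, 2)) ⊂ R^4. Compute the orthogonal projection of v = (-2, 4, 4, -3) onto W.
proj_W(v) = (82/73, 84/73, -28/73, -67/73)

Set up U = [u_1 | ... | u_2] ∈ R^(4×2). The projector onto W = col(U) is P = U (U^T U)^(-1) U^T.
Compute U^T U =
  [13, -6]
  [-6, 14],
and U^T v = (5, 2).
Solve U^T U · c = U^T v for the coefficients: c = (41/73, 28/73). The projection is proj_W(v) = U c.
Check: (v - proj_W(v)) · u_1 = 0  (should be 0).
Check: (v - proj_W(v)) · u_2 = 0  (should be 0).
Result: proj_W(v) = (82/73, 84/73, -28/73, -67/73).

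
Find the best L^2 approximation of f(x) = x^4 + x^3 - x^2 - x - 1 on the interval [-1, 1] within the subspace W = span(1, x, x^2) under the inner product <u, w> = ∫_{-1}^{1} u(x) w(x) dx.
g(x) = -x^2/7 - 2*x/5 - 38/35

The best approximation g ∈ W is the orthogonal projection of f onto W. Writing g = a_0 + a_1 x + a_2 x^2, the coefficients solve the normal equations G · a = b where
  G_{ij} = <φ_i, φ_j> and b_i = <f, φ_i>, with φ_0 = 1, φ_1 = x, φ_2 = x^2.
G =
  [2, 0, 2/3]
  [0, 2/3, 0]
  [2/3, 0, 2/5],
b = (-34/15, -4/15, -82/105).
Solving gives a_0 = -38/35, a_1 = -2/5, a_2 = -1/7, so
  g(x) = -x^2/7 - 2*x/5 - 38/35.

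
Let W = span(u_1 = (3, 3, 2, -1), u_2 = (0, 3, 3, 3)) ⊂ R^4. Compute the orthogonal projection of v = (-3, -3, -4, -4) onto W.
proj_W(v) = (-66/53, -231/53, -209/53, -143/53)

Set up U = [u_1 | ... | u_2] ∈ R^(4×2). The projector onto W = col(U) is P = U (U^T U)^(-1) U^T.
Compute U^T U =
  [23, 12]
  [12, 27],
and U^T v = (-22, -33).
Solve U^T U · c = U^T v for the coefficients: c = (-22/53, -55/53). The projection is proj_W(v) = U c.
Check: (v - proj_W(v)) · u_1 = 0  (should be 0).
Check: (v - proj_W(v)) · u_2 = 0  (should be 0).
Result: proj_W(v) = (-66/53, -231/53, -209/53, -143/53).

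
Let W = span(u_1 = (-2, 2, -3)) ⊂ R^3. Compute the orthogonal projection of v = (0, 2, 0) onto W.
proj_W(v) = (-8/17, 8/17, -12/17)

Set up U = [u_1 | ... | u_1] ∈ R^(3×1). The projector onto W = col(U) is P = U (U^T U)^(-1) U^T.
Compute U^T U =
  [17],
and U^T v = (4).
Solve U^T U · c = U^T v for the coefficients: c = (4/17). The projection is proj_W(v) = U c.
Check: (v - proj_W(v)) · u_1 = 0  (should be 0).
Result: proj_W(v) = (-8/17, 8/17, -12/17).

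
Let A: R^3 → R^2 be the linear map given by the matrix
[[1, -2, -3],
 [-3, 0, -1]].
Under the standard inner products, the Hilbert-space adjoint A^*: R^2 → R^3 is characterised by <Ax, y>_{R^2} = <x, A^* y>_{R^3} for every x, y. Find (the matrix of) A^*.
A^* = A^T =
[[1, -3],
 [-2, 0],
 [-3, -1]]

For real matrices with standard dot products, the defining identity <Ax, y> = <x, A^* y> gives (Ax)^T y = x^T (A^*) y, i.e. x^T A^T y = x^T (A^*) y. Since this holds for all x, y, we must have A^* = A^T. Therefore
A^* =
[[1, -3],
 [-2, 0],
 [-3, -1]].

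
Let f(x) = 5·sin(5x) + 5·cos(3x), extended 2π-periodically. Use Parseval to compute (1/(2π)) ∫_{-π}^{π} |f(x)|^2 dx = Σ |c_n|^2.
Σ |c_n|^2 = 25

Expand |f|^2 and use orthogonality of {sin(nx), cos(mx)} on [-π, π]:
  ∫_{-π}^{π} sin(nx)^2 dx = π, ∫ cos(mx)^2 dx = π, and cross terms integrate to 0.
So ∫_{-π}^{π} f(x)^2 dx = 5^2 · π + 5^2 · π = (25 + 25)π.
Divide by 2π: (25 + 25)/2 = 25.
By Parseval, this equals Σ |c_n|^2.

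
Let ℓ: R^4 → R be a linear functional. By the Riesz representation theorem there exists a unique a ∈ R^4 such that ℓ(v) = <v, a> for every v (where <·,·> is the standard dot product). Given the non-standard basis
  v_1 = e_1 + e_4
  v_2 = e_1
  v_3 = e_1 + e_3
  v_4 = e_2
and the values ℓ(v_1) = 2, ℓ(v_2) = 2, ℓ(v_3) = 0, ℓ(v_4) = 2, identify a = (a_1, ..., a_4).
a = (2, 2, -2, 0)

Write a = (a_1, ..., a_4) in the standard basis. For each basis vector v_i, ℓ(v_i) = <v_i, a> is a linear equation in the a_j's. Collect the n equations into a matrix system V a = ℓ, where row i of V is v_i (expressed in the standard basis). Since V is invertible (lower-triangular with 1s on the diagonal, up to permutation), solve by back-substitution:
  V =
[[1, 0, 0, 1],
 [1, 0, 0, 0],
 [1, 0, 1, 0],
 [0, 1, 0, 0]]
  V a = (2, 2, 0, 2)
Solving gives a = (2, 2, -2, 0).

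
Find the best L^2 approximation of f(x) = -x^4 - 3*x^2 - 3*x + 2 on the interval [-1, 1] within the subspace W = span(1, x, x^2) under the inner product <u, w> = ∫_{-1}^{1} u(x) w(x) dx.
g(x) = -27*x^2/7 - 3*x + 73/35

The best approximation g ∈ W is the orthogonal projection of f onto W. Writing g = a_0 + a_1 x + a_2 x^2, the coefficients solve the normal equations G · a = b where
  G_{ij} = <φ_i, φ_j> and b_i = <f, φ_i>, with φ_0 = 1, φ_1 = x, φ_2 = x^2.
G =
  [2, 0, 2/3]
  [0, 2/3, 0]
  [2/3, 0, 2/5],
b = (8/5, -2, -16/105).
Solving gives a_0 = 73/35, a_1 = -3, a_2 = -27/7, so
  g(x) = -27*x^2/7 - 3*x + 73/35.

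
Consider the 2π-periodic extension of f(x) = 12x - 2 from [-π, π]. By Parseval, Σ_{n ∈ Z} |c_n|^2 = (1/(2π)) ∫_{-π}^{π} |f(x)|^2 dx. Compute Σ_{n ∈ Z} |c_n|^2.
Σ |c_n|^2 = 48π^2 + 4

Expand and integrate term by term over [-π, π]:
  ∫ (12x)^2 dx = 144·(2π^3/3); ∫ 2·12·(-2)·x dx = 0 (odd integrand); ∫ (-2)^2 dx = 4·2π.
So (1/(2π)) ∫_{-π}^{π} (12x - 2)^2 dx = 144π^2/3 + 4 = 48π^2 + 4.
Parseval ⇒ Σ |c_n|^2 = 48π^2 + 4.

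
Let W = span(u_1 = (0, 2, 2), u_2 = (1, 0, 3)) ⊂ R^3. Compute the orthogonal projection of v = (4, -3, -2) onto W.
proj_W(v) = (1, -4, -1)

Set up U = [u_1 | ... | u_2] ∈ R^(3×2). The projector onto W = col(U) is P = U (U^T U)^(-1) U^T.
Compute U^T U =
  [8, 6]
  [6, 10],
and U^T v = (-10, -2).
Solve U^T U · c = U^T v for the coefficients: c = (-2, 1). The projection is proj_W(v) = U c.
Check: (v - proj_W(v)) · u_1 = 0  (should be 0).
Check: (v - proj_W(v)) · u_2 = 0  (should be 0).
Result: proj_W(v) = (1, -4, -1).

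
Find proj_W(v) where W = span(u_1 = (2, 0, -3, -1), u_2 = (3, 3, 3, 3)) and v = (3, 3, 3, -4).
proj_W(v) = (25/13, 18/13, 15/26, 29/26)

Set up U = [u_1 | ... | u_2] ∈ R^(4×2). The projector onto W = col(U) is P = U (U^T U)^(-1) U^T.
Compute U^T U =
  [14, -6]
  [-6, 36],
and U^T v = (1, 15).
Solve U^T U · c = U^T v for the coefficients: c = (7/26, 6/13). The projection is proj_W(v) = U c.
Check: (v - proj_W(v)) · u_1 = 0  (should be 0).
Check: (v - proj_W(v)) · u_2 = 0  (should be 0).
Result: proj_W(v) = (25/13, 18/13, 15/26, 29/26).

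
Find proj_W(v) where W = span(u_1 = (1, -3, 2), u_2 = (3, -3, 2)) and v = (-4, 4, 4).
proj_W(v) = (-4, 12/13, -8/13)

Set up U = [u_1 | ... | u_2] ∈ R^(3×2). The projector onto W = col(U) is P = U (U^T U)^(-1) U^T.
Compute U^T U =
  [14, 16]
  [16, 22],
and U^T v = (-8, -16).
Solve U^T U · c = U^T v for the coefficients: c = (20/13, -24/13). The projection is proj_W(v) = U c.
Check: (v - proj_W(v)) · u_1 = 0  (should be 0).
Check: (v - proj_W(v)) · u_2 = 0  (should be 0).
Result: proj_W(v) = (-4, 12/13, -8/13).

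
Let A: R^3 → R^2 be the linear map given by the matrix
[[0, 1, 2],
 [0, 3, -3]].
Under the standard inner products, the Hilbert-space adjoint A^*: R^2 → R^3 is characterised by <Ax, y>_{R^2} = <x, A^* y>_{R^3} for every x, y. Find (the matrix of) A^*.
A^* = A^T =
[[0, 0],
 [1, 3],
 [2, -3]]

For real matrices with standard dot products, the defining identity <Ax, y> = <x, A^* y> gives (Ax)^T y = x^T (A^*) y, i.e. x^T A^T y = x^T (A^*) y. Since this holds for all x, y, we must have A^* = A^T. Therefore
A^* =
[[0, 0],
 [1, 3],
 [2, -3]].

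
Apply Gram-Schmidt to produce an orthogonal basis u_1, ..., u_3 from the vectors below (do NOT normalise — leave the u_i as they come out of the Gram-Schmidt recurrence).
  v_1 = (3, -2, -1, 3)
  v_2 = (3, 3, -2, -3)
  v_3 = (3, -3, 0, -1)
Orthogonal basis:
  u_1 = (3, -2, -1, 3)
  u_2 = (81/23, 61/23, -50/23, -57/23)
  u_3 = (588/697, -1674/697, 618/697, -1498/697)

Apply the Gram-Schmidt recurrence
  u_1 = v_1
  u_i = v_i − Σ_{j<i} ((v_i · u_j) / (u_j · u_j)) · u_j.

Step by step this gives:
  u_1 = (3, -2, -1, 3)
  u_2 = (81/23, 61/23, -50/23, -57/23)
  u_3 = (588/697, -1674/697, 618/697, -1498/697)

Orthogonality check:
  u_2 · u_1 = 0 (should be 0)
  u_3 · u_1 = 0 (should be 0)
  u_3 · u_2 = 0 (should be 0)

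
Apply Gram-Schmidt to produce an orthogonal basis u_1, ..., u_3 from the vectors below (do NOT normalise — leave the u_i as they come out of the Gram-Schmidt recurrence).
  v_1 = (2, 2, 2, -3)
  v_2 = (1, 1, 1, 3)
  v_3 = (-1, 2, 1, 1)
Orthogonal basis:
  u_1 = (2, 2, 2, -3)
  u_2 = (9/7, 9/7, 9/7, 18/7)
  u_3 = (-5/3, 4/3, 1/3, 0)

Apply the Gram-Schmidt recurrence
  u_1 = v_1
  u_i = v_i − Σ_{j<i} ((v_i · u_j) / (u_j · u_j)) · u_j.

Step by step this gives:
  u_1 = (2, 2, 2, -3)
  u_2 = (9/7, 9/7, 9/7, 18/7)
  u_3 = (-5/3, 4/3, 1/3, 0)

Orthogonality check:
  u_2 · u_1 = 0 (should be 0)
  u_3 · u_1 = 0 (should be 0)
  u_3 · u_2 = 0 (should be 0)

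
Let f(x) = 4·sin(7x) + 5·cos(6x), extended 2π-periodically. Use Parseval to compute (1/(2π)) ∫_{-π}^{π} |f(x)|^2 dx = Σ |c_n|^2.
Σ |c_n|^2 = 41/2

Expand |f|^2 and use orthogonality of {sin(nx), cos(mx)} on [-π, π]:
  ∫_{-π}^{π} sin(nx)^2 dx = π, ∫ cos(mx)^2 dx = π, and cross terms integrate to 0.
So ∫_{-π}^{π} f(x)^2 dx = 4^2 · π + 5^2 · π = (16 + 25)π.
Divide by 2π: (16 + 25)/2 = 41/2.
By Parseval, this equals Σ |c_n|^2.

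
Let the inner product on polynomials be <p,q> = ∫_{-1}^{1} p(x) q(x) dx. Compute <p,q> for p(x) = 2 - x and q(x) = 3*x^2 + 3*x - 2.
<p,q> = -6

Expand the product: p(x)·q(x) = -3*x^3 + 3*x^2 + 8*x - 4.
∫_{-1}^{1} of each monomial x^k gives [2/(k+1) if k even, 0 if k odd]. Integrating term-by-term (or equivalently evaluating the antiderivative F(x) = -3*x^4/4 + x^3 + 4*x^2 - 4*x at the endpoints):
  F(1) − F(−1) = 1/4 − (25/4) = -6.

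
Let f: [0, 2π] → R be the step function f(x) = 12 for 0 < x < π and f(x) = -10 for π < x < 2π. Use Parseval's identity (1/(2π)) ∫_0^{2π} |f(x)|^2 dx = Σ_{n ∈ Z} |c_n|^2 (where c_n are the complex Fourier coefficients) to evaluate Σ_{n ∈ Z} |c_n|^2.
Σ |c_n|^2 = 122

Parseval equates the L^2 energy of f (normalised by 1/(2π)) with the ℓ^2 sum of its Fourier coefficients: (1/(2π)) ∫_0^{2π} |f|^2 = Σ |c_n|^2.
Compute the left side: (1/(2π)) [∫_0^π 12^2 dx + ∫_π^{2π} (-10)^2 dx] = (1/(2π)) · (144π + 100π) = (144 + 100)/2 = 122.
So Σ_{n ∈ Z} |c_n|^2 = 122.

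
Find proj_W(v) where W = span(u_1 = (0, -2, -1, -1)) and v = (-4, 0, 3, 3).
proj_W(v) = (0, 2, 1, 1)

Set up U = [u_1 | ... | u_1] ∈ R^(4×1). The projector onto W = col(U) is P = U (U^T U)^(-1) U^T.
Compute U^T U =
  [6],
and U^T v = (-6).
Solve U^T U · c = U^T v for the coefficients: c = (-1). The projection is proj_W(v) = U c.
Check: (v - proj_W(v)) · u_1 = 0  (should be 0).
Result: proj_W(v) = (0, 2, 1, 1).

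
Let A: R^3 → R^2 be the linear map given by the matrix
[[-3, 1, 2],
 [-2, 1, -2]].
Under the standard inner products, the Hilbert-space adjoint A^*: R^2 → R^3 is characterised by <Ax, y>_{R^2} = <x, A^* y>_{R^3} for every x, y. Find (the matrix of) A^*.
A^* = A^T =
[[-3, -2],
 [1, 1],
 [2, -2]]

For real matrices with standard dot products, the defining identity <Ax, y> = <x, A^* y> gives (Ax)^T y = x^T (A^*) y, i.e. x^T A^T y = x^T (A^*) y. Since this holds for all x, y, we must have A^* = A^T. Therefore
A^* =
[[-3, -2],
 [1, 1],
 [2, -2]].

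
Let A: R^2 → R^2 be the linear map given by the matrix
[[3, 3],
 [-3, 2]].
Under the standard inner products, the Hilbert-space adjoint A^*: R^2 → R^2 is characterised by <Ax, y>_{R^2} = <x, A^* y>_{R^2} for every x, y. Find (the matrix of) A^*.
A^* = A^T =
[[3, -3],
 [3, 2]]

For real matrices with standard dot products, the defining identity <Ax, y> = <x, A^* y> gives (Ax)^T y = x^T (A^*) y, i.e. x^T A^T y = x^T (A^*) y. Since this holds for all x, y, we must have A^* = A^T. Therefore
A^* =
[[3, -3],
 [3, 2]].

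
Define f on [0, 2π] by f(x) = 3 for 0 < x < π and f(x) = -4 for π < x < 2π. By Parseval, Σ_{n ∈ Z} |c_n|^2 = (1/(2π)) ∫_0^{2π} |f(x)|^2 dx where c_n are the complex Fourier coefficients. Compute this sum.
Σ |c_n|^2 = 25/2

Parseval equates the L^2 energy of f (normalised by 1/(2π)) with the ℓ^2 sum of its Fourier coefficients: (1/(2π)) ∫_0^{2π} |f|^2 = Σ |c_n|^2.
Compute the left side: (1/(2π)) [∫_0^π 3^2 dx + ∫_π^{2π} (-4)^2 dx] = (1/(2π)) · (9π + 16π) = (9 + 16)/2 = 25/2.
So Σ_{n ∈ Z} |c_n|^2 = 25/2.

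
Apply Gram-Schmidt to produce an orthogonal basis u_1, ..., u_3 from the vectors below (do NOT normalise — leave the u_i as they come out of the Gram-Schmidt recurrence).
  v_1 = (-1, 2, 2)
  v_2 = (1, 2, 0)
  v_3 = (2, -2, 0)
Orthogonal basis:
  u_1 = (-1, 2, 2)
  u_2 = (4/3, 4/3, -2/3)
  u_3 = (4/3, -2/3, 4/3)

Apply the Gram-Schmidt recurrence
  u_1 = v_1
  u_i = v_i − Σ_{j<i} ((v_i · u_j) / (u_j · u_j)) · u_j.

Step by step this gives:
  u_1 = (-1, 2, 2)
  u_2 = (4/3, 4/3, -2/3)
  u_3 = (4/3, -2/3, 4/3)

Orthogonality check:
  u_2 · u_1 = 0 (should be 0)
  u_3 · u_1 = 0 (should be 0)
  u_3 · u_2 = 0 (should be 0)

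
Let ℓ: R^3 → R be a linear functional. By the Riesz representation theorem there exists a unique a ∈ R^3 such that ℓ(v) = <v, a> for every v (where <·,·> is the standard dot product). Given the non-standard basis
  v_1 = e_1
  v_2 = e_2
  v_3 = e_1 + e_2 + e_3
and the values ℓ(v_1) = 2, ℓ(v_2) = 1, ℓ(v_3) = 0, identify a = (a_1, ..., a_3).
a = (2, 1, -3)

Write a = (a_1, ..., a_3) in the standard basis. For each basis vector v_i, ℓ(v_i) = <v_i, a> is a linear equation in the a_j's. Collect the n equations into a matrix system V a = ℓ, where row i of V is v_i (expressed in the standard basis). Since V is invertible (lower-triangular with 1s on the diagonal, up to permutation), solve by back-substitution:
  V =
[[1, 0, 0],
 [0, 1, 0],
 [1, 1, 1]]
  V a = (2, 1, 0)
Solving gives a = (2, 1, -3).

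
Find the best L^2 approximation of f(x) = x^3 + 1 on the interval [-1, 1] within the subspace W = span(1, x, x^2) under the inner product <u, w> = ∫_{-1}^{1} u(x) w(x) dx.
g(x) = 3*x/5 + 1

The best approximation g ∈ W is the orthogonal projection of f onto W. Writing g = a_0 + a_1 x + a_2 x^2, the coefficients solve the normal equations G · a = b where
  G_{ij} = <φ_i, φ_j> and b_i = <f, φ_i>, with φ_0 = 1, φ_1 = x, φ_2 = x^2.
G =
  [2, 0, 2/3]
  [0, 2/3, 0]
  [2/3, 0, 2/5],
b = (2, 2/5, 2/3).
Solving gives a_0 = 1, a_1 = 3/5, a_2 = 0, so
  g(x) = 3*x/5 + 1.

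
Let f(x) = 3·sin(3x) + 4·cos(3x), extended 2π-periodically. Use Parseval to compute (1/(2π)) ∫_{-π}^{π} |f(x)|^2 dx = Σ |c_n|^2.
Σ |c_n|^2 = 25/2

Expand |f|^2 and use orthogonality of {sin(nx), cos(mx)} on [-π, π]:
  ∫_{-π}^{π} sin(nx)^2 dx = π, ∫ cos(mx)^2 dx = π, and cross terms integrate to 0.
So ∫_{-π}^{π} f(x)^2 dx = 3^2 · π + 4^2 · π = (9 + 16)π.
Divide by 2π: (9 + 16)/2 = 25/2.
By Parseval, this equals Σ |c_n|^2.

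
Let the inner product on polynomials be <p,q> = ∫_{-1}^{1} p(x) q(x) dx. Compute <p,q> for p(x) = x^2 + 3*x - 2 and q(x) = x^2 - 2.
<p,q> = 86/15

Expand the product: p(x)·q(x) = x^4 + 3*x^3 - 4*x^2 - 6*x + 4.
∫_{-1}^{1} of each monomial x^k gives [2/(k+1) if k even, 0 if k odd]. Integrating term-by-term (or equivalently evaluating the antiderivative F(x) = x^5/5 + 3*x^4/4 - 4*x^3/3 - 3*x^2 + 4*x at the endpoints):
  F(1) − F(−1) = 37/60 − (-307/60) = 86/15.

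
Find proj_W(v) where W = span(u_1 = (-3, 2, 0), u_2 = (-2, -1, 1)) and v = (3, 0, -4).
proj_W(v) = (115/31, 33/31, -47/31)

Set up U = [u_1 | ... | u_2] ∈ R^(3×2). The projector onto W = col(U) is P = U (U^T U)^(-1) U^T.
Compute U^T U =
  [13, 4]
  [4, 6],
and U^T v = (-9, -10).
Solve U^T U · c = U^T v for the coefficients: c = (-7/31, -47/31). The projection is proj_W(v) = U c.
Check: (v - proj_W(v)) · u_1 = 0  (should be 0).
Check: (v - proj_W(v)) · u_2 = 0  (should be 0).
Result: proj_W(v) = (115/31, 33/31, -47/31).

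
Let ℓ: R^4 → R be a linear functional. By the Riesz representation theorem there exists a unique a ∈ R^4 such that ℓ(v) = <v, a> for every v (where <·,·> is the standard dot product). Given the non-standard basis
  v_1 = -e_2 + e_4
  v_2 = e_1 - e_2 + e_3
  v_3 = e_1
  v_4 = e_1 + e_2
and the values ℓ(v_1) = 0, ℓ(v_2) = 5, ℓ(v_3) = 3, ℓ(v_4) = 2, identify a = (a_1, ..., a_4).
a = (3, -1, 1, -1)

Write a = (a_1, ..., a_4) in the standard basis. For each basis vector v_i, ℓ(v_i) = <v_i, a> is a linear equation in the a_j's. Collect the n equations into a matrix system V a = ℓ, where row i of V is v_i (expressed in the standard basis). Since V is invertible (lower-triangular with 1s on the diagonal, up to permutation), solve by back-substitution:
  V =
[[0, -1, 0, 1],
 [1, -1, 1, 0],
 [1, 0, 0, 0],
 [1, 1, 0, 0]]
  V a = (0, 5, 3, 2)
Solving gives a = (3, -1, 1, -1).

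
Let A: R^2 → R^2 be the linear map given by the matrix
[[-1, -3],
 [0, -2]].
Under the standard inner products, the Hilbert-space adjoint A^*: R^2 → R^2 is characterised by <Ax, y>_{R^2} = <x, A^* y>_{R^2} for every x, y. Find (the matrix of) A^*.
A^* = A^T =
[[-1, 0],
 [-3, -2]]

For real matrices with standard dot products, the defining identity <Ax, y> = <x, A^* y> gives (Ax)^T y = x^T (A^*) y, i.e. x^T A^T y = x^T (A^*) y. Since this holds for all x, y, we must have A^* = A^T. Therefore
A^* =
[[-1, 0],
 [-3, -2]].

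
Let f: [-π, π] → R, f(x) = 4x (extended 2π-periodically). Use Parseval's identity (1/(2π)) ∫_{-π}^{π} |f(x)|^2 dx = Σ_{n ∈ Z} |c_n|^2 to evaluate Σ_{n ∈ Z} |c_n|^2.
Σ |c_n|^2 = 16π^2/3

Expand and integrate term by term over [-π, π]:
  ∫ (4x)^2 dx = 16·(2π^3/3); ∫ 2·4·(0)·x dx = 0 (odd integrand); ∫ 0^2 dx = 0·2π.
So (1/(2π)) ∫_{-π}^{π} (4x)^2 dx = 16π^2/3 + 0 = 16π^2/3.
Parseval ⇒ Σ |c_n|^2 = 16π^2/3.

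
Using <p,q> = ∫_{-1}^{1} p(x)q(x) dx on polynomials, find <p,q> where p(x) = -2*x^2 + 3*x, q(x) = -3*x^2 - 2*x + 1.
<p,q> = -44/15

Expand the product: p(x)·q(x) = 6*x^4 - 5*x^3 - 8*x^2 + 3*x.
∫_{-1}^{1} of each monomial x^k gives [2/(k+1) if k even, 0 if k odd]. Integrating term-by-term (or equivalently evaluating the antiderivative F(x) = 6*x^5/5 - 5*x^4/4 - 8*x^3/3 + 3*x^2/2 at the endpoints):
  F(1) − F(−1) = -73/60 − (103/60) = -44/15.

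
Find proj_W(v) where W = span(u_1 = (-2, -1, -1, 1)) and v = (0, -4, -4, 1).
proj_W(v) = (-18/7, -9/7, -9/7, 9/7)

Set up U = [u_1 | ... | u_1] ∈ R^(4×1). The projector onto W = col(U) is P = U (U^T U)^(-1) U^T.
Compute U^T U =
  [7],
and U^T v = (9).
Solve U^T U · c = U^T v for the coefficients: c = (9/7). The projection is proj_W(v) = U c.
Check: (v - proj_W(v)) · u_1 = 0  (should be 0).
Result: proj_W(v) = (-18/7, -9/7, -9/7, 9/7).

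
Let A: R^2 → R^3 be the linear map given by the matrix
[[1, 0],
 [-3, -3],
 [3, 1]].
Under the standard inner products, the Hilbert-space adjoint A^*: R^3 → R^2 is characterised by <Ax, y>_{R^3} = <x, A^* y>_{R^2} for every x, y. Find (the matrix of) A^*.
A^* = A^T =
[[1, -3, 3],
 [0, -3, 1]]

For real matrices with standard dot products, the defining identity <Ax, y> = <x, A^* y> gives (Ax)^T y = x^T (A^*) y, i.e. x^T A^T y = x^T (A^*) y. Since this holds for all x, y, we must have A^* = A^T. Therefore
A^* =
[[1, -3, 3],
 [0, -3, 1]].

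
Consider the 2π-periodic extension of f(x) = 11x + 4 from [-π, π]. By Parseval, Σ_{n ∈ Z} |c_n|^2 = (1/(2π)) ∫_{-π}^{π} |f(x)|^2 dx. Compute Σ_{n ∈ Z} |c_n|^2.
Σ |c_n|^2 = 121π^2/3 + 16

Expand and integrate term by term over [-π, π]:
  ∫ (11x)^2 dx = 121·(2π^3/3); ∫ 2·11·(4)·x dx = 0 (odd integrand); ∫ 4^2 dx = 16·2π.
So (1/(2π)) ∫_{-π}^{π} (11x + 4)^2 dx = 121π^2/3 + 16 = 121π^2/3 + 16.
Parseval ⇒ Σ |c_n|^2 = 121π^2/3 + 16.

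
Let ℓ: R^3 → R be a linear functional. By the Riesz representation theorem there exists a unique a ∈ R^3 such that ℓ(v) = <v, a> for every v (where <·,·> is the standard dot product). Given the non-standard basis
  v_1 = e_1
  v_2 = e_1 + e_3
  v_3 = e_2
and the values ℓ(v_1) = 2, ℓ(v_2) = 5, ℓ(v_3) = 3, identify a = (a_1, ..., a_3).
a = (2, 3, 3)

Write a = (a_1, ..., a_3) in the standard basis. For each basis vector v_i, ℓ(v_i) = <v_i, a> is a linear equation in the a_j's. Collect the n equations into a matrix system V a = ℓ, where row i of V is v_i (expressed in the standard basis). Since V is invertible (lower-triangular with 1s on the diagonal, up to permutation), solve by back-substitution:
  V =
[[1, 0, 0],
 [1, 0, 1],
 [0, 1, 0]]
  V a = (2, 5, 3)
Solving gives a = (2, 3, 3).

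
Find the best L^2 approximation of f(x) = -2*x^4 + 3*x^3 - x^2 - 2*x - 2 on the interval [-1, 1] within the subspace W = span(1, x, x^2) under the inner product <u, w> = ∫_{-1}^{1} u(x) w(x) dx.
g(x) = -19*x^2/7 - x/5 - 64/35

The best approximation g ∈ W is the orthogonal projection of f onto W. Writing g = a_0 + a_1 x + a_2 x^2, the coefficients solve the normal equations G · a = b where
  G_{ij} = <φ_i, φ_j> and b_i = <f, φ_i>, with φ_0 = 1, φ_1 = x, φ_2 = x^2.
G =
  [2, 0, 2/3]
  [0, 2/3, 0]
  [2/3, 0, 2/5],
b = (-82/15, -2/15, -242/105).
Solving gives a_0 = -64/35, a_1 = -1/5, a_2 = -19/7, so
  g(x) = -19*x^2/7 - x/5 - 64/35.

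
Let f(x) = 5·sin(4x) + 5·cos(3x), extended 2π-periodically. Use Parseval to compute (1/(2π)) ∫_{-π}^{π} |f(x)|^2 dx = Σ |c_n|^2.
Σ |c_n|^2 = 25

Expand |f|^2 and use orthogonality of {sin(nx), cos(mx)} on [-π, π]:
  ∫_{-π}^{π} sin(nx)^2 dx = π, ∫ cos(mx)^2 dx = π, and cross terms integrate to 0.
So ∫_{-π}^{π} f(x)^2 dx = 5^2 · π + 5^2 · π = (25 + 25)π.
Divide by 2π: (25 + 25)/2 = 25.
By Parseval, this equals Σ |c_n|^2.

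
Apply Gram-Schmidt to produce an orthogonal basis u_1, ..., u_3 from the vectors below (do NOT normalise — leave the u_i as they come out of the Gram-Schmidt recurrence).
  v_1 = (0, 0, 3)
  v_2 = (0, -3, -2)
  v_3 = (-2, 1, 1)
Orthogonal basis:
  u_1 = (0, 0, 3)
  u_2 = (0, -3, 0)
  u_3 = (-2, 0, 0)

Apply the Gram-Schmidt recurrence
  u_1 = v_1
  u_i = v_i − Σ_{j<i} ((v_i · u_j) / (u_j · u_j)) · u_j.

Step by step this gives:
  u_1 = (0, 0, 3)
  u_2 = (0, -3, 0)
  u_3 = (-2, 0, 0)

Orthogonality check:
  u_2 · u_1 = 0 (should be 0)
  u_3 · u_1 = 0 (should be 0)
  u_3 · u_2 = 0 (should be 0)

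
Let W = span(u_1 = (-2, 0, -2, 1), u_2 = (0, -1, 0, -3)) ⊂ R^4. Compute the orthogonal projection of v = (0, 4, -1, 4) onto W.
proj_W(v) = (-8/27, 14/9, -8/27, 130/27)

Set up U = [u_1 | ... | u_2] ∈ R^(4×2). The projector onto W = col(U) is P = U (U^T U)^(-1) U^T.
Compute U^T U =
  [9, -3]
  [-3, 10],
and U^T v = (6, -16).
Solve U^T U · c = U^T v for the coefficients: c = (4/27, -14/9). The projection is proj_W(v) = U c.
Check: (v - proj_W(v)) · u_1 = 0  (should be 0).
Check: (v - proj_W(v)) · u_2 = 0  (should be 0).
Result: proj_W(v) = (-8/27, 14/9, -8/27, 130/27).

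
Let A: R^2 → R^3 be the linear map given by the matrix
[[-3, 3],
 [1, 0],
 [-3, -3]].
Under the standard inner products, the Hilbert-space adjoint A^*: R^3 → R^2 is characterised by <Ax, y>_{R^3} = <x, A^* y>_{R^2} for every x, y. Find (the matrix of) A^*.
A^* = A^T =
[[-3, 1, -3],
 [3, 0, -3]]

For real matrices with standard dot products, the defining identity <Ax, y> = <x, A^* y> gives (Ax)^T y = x^T (A^*) y, i.e. x^T A^T y = x^T (A^*) y. Since this holds for all x, y, we must have A^* = A^T. Therefore
A^* =
[[-3, 1, -3],
 [3, 0, -3]].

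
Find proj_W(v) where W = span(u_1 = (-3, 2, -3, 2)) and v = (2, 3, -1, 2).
proj_W(v) = (-21/26, 7/13, -21/26, 7/13)

Set up U = [u_1 | ... | u_1] ∈ R^(4×1). The projector onto W = col(U) is P = U (U^T U)^(-1) U^T.
Compute U^T U =
  [26],
and U^T v = (7).
Solve U^T U · c = U^T v for the coefficients: c = (7/26). The projection is proj_W(v) = U c.
Check: (v - proj_W(v)) · u_1 = 0  (should be 0).
Result: proj_W(v) = (-21/26, 7/13, -21/26, 7/13).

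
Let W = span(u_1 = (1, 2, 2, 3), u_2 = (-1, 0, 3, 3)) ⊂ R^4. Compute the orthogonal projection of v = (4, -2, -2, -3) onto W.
proj_W(v) = (179/146, 19/73, -221/73, -423/146)

Set up U = [u_1 | ... | u_2] ∈ R^(4×2). The projector onto W = col(U) is P = U (U^T U)^(-1) U^T.
Compute U^T U =
  [18, 14]
  [14, 19],
and U^T v = (-13, -19).
Solve U^T U · c = U^T v for the coefficients: c = (19/146, -80/73). The projection is proj_W(v) = U c.
Check: (v - proj_W(v)) · u_1 = 0  (should be 0).
Check: (v - proj_W(v)) · u_2 = 0  (should be 0).
Result: proj_W(v) = (179/146, 19/73, -221/73, -423/146).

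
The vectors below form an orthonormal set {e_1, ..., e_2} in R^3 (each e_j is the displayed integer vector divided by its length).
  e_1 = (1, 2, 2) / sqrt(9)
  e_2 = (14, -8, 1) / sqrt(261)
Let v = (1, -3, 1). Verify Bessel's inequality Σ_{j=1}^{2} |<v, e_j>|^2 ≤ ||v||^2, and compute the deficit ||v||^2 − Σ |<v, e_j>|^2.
Σ |<v, e_j>|^2 = 198/29; ||v||^2 = 11; deficit = 121/29

Write each e_j = u_j / sqrt(<u_j, u_j>) where u_j is the displayed integer vector. Then <v, e_j> = <v, u_j> / sqrt(<u_j, u_j>), so |<v, e_j>|^2 = <v, u_j>^2 / <u_j, u_j>.
Coefficients: <v, e_1> = -3/sqrt(9), <v, e_2> = 39/sqrt(261).
Square and sum: Σ |<v, e_j>|^2 = 198/29.
Compute ||v||^2 = v·v = 11.
Deficit = 11 − 198/29 = 121/29 ≥ 0, confirming Bessel's inequality. (The deficit equals ||v − Σ <v,e_j> e_j||^2, the squared distance from v to span{e_j}.)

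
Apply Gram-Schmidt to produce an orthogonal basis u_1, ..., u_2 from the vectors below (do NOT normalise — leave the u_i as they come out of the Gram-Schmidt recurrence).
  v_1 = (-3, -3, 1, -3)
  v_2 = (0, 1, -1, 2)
Orthogonal basis:
  u_1 = (-3, -3, 1, -3)
  u_2 = (-15/14, -1/14, -9/14, 13/14)

Apply the Gram-Schmidt recurrence
  u_1 = v_1
  u_i = v_i − Σ_{j<i} ((v_i · u_j) / (u_j · u_j)) · u_j.

Step by step this gives:
  u_1 = (-3, -3, 1, -3)
  u_2 = (-15/14, -1/14, -9/14, 13/14)

Orthogonality check:
  u_2 · u_1 = 0 (should be 0)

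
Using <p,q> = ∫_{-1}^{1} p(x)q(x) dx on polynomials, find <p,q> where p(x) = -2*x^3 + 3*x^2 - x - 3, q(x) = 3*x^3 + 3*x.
<p,q> = -256/35

Expand the product: p(x)·q(x) = -6*x^6 + 9*x^5 - 9*x^4 - 3*x^2 - 9*x.
∫_{-1}^{1} of each monomial x^k gives [2/(k+1) if k even, 0 if k odd]. Integrating term-by-term (or equivalently evaluating the antiderivative F(x) = -6*x^7/7 + 3*x^6/2 - 9*x^5/5 - x^3 - 9*x^2/2 at the endpoints):
  F(1) − F(−1) = -233/35 − (23/35) = -256/35.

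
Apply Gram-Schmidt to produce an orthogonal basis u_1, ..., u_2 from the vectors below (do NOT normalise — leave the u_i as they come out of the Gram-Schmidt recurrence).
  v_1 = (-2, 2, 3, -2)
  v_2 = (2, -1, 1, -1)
Orthogonal basis:
  u_1 = (-2, 2, 3, -2)
  u_2 = (40/21, -19/21, 8/7, -23/21)

Apply the Gram-Schmidt recurrence
  u_1 = v_1
  u_i = v_i − Σ_{j<i} ((v_i · u_j) / (u_j · u_j)) · u_j.

Step by step this gives:
  u_1 = (-2, 2, 3, -2)
  u_2 = (40/21, -19/21, 8/7, -23/21)

Orthogonality check:
  u_2 · u_1 = 0 (should be 0)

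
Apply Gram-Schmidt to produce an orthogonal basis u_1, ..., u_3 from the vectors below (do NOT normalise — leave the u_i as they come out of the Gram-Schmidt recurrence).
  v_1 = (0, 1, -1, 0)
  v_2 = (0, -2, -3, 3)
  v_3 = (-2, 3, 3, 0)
Orthogonal basis:
  u_1 = (0, 1, -1, 0)
  u_2 = (0, -5/2, -5/2, 3)
  u_3 = (-2, 54/43, 54/43, 90/43)

Apply the Gram-Schmidt recurrence
  u_1 = v_1
  u_i = v_i − Σ_{j<i} ((v_i · u_j) / (u_j · u_j)) · u_j.

Step by step this gives:
  u_1 = (0, 1, -1, 0)
  u_2 = (0, -5/2, -5/2, 3)
  u_3 = (-2, 54/43, 54/43, 90/43)

Orthogonality check:
  u_2 · u_1 = 0 (should be 0)
  u_3 · u_1 = 0 (should be 0)
  u_3 · u_2 = 0 (should be 0)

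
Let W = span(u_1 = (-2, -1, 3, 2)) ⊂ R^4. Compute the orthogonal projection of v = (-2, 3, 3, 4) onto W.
proj_W(v) = (-2, -1, 3, 2)

Set up U = [u_1 | ... | u_1] ∈ R^(4×1). The projector onto W = col(U) is P = U (U^T U)^(-1) U^T.
Compute U^T U =
  [18],
and U^T v = (18).
Solve U^T U · c = U^T v for the coefficients: c = (1). The projection is proj_W(v) = U c.
Check: (v - proj_W(v)) · u_1 = 0  (should be 0).
Result: proj_W(v) = (-2, -1, 3, 2).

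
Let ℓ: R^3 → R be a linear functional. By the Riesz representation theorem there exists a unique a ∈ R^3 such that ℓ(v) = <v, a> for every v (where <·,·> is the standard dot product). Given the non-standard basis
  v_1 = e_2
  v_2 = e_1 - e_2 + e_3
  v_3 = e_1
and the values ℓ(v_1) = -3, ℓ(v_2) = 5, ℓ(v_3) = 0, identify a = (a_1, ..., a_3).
a = (0, -3, 2)

Write a = (a_1, ..., a_3) in the standard basis. For each basis vector v_i, ℓ(v_i) = <v_i, a> is a linear equation in the a_j's. Collect the n equations into a matrix system V a = ℓ, where row i of V is v_i (expressed in the standard basis). Since V is invertible (lower-triangular with 1s on the diagonal, up to permutation), solve by back-substitution:
  V =
[[0, 1, 0],
 [1, -1, 1],
 [1, 0, 0]]
  V a = (-3, 5, 0)
Solving gives a = (0, -3, 2).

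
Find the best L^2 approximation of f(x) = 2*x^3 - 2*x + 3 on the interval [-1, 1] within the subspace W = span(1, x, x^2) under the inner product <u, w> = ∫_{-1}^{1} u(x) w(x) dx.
g(x) = 3 - 4*x/5

The best approximation g ∈ W is the orthogonal projection of f onto W. Writing g = a_0 + a_1 x + a_2 x^2, the coefficients solve the normal equations G · a = b where
  G_{ij} = <φ_i, φ_j> and b_i = <f, φ_i>, with φ_0 = 1, φ_1 = x, φ_2 = x^2.
G =
  [2, 0, 2/3]
  [0, 2/3, 0]
  [2/3, 0, 2/5],
b = (6, -8/15, 2).
Solving gives a_0 = 3, a_1 = -4/5, a_2 = 0, so
  g(x) = 3 - 4*x/5.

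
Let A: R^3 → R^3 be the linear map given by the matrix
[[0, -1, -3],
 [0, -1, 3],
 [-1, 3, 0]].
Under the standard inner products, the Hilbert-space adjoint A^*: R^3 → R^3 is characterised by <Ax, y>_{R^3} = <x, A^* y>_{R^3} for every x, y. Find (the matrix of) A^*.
A^* = A^T =
[[0, 0, -1],
 [-1, -1, 3],
 [-3, 3, 0]]

For real matrices with standard dot products, the defining identity <Ax, y> = <x, A^* y> gives (Ax)^T y = x^T (A^*) y, i.e. x^T A^T y = x^T (A^*) y. Since this holds for all x, y, we must have A^* = A^T. Therefore
A^* =
[[0, 0, -1],
 [-1, -1, 3],
 [-3, 3, 0]].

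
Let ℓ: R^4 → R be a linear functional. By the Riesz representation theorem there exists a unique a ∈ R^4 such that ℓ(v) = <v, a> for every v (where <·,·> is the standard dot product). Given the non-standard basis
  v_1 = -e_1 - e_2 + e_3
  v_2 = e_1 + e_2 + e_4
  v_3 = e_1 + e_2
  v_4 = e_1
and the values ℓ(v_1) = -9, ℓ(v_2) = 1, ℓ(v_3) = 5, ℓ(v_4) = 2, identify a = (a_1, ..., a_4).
a = (2, 3, -4, -4)

Write a = (a_1, ..., a_4) in the standard basis. For each basis vector v_i, ℓ(v_i) = <v_i, a> is a linear equation in the a_j's. Collect the n equations into a matrix system V a = ℓ, where row i of V is v_i (expressed in the standard basis). Since V is invertible (lower-triangular with 1s on the diagonal, up to permutation), solve by back-substitution:
  V =
[[-1, -1, 1, 0],
 [1, 1, 0, 1],
 [1, 1, 0, 0],
 [1, 0, 0, 0]]
  V a = (-9, 1, 5, 2)
Solving gives a = (2, 3, -4, -4).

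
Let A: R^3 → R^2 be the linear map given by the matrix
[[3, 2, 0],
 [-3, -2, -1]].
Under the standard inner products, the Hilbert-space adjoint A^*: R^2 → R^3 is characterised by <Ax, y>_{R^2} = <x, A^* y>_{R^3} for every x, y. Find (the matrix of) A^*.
A^* = A^T =
[[3, -3],
 [2, -2],
 [0, -1]]

For real matrices with standard dot products, the defining identity <Ax, y> = <x, A^* y> gives (Ax)^T y = x^T (A^*) y, i.e. x^T A^T y = x^T (A^*) y. Since this holds for all x, y, we must have A^* = A^T. Therefore
A^* =
[[3, -3],
 [2, -2],
 [0, -1]].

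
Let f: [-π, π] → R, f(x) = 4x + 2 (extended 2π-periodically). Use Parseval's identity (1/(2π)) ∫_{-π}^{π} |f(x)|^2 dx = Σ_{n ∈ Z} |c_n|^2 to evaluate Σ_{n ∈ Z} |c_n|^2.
Σ |c_n|^2 = 16π^2/3 + 4

Expand and integrate term by term over [-π, π]:
  ∫ (4x)^2 dx = 16·(2π^3/3); ∫ 2·4·(2)·x dx = 0 (odd integrand); ∫ 2^2 dx = 4·2π.
So (1/(2π)) ∫_{-π}^{π} (4x + 2)^2 dx = 16π^2/3 + 4 = 16π^2/3 + 4.
Parseval ⇒ Σ |c_n|^2 = 16π^2/3 + 4.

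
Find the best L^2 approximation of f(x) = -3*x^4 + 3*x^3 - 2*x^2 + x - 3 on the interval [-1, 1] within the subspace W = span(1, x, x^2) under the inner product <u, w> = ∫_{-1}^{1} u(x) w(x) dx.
g(x) = -32*x^2/7 + 14*x/5 - 96/35

The best approximation g ∈ W is the orthogonal projection of f onto W. Writing g = a_0 + a_1 x + a_2 x^2, the coefficients solve the normal equations G · a = b where
  G_{ij} = <φ_i, φ_j> and b_i = <f, φ_i>, with φ_0 = 1, φ_1 = x, φ_2 = x^2.
G =
  [2, 0, 2/3]
  [0, 2/3, 0]
  [2/3, 0, 2/5],
b = (-128/15, 28/15, -128/35).
Solving gives a_0 = -96/35, a_1 = 14/5, a_2 = -32/7, so
  g(x) = -32*x^2/7 + 14*x/5 - 96/35.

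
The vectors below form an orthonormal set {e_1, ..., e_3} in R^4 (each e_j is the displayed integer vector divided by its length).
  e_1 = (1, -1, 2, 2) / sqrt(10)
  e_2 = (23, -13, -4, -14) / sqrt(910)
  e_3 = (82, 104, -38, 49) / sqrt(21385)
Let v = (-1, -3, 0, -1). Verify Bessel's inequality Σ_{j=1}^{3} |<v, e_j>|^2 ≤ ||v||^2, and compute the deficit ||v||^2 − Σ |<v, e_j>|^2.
Σ |<v, e_j>|^2 = 2389/235; ||v||^2 = 11; deficit = 196/235

Write each e_j = u_j / sqrt(<u_j, u_j>) where u_j is the displayed integer vector. Then <v, e_j> = <v, u_j> / sqrt(<u_j, u_j>), so |<v, e_j>|^2 = <v, u_j>^2 / <u_j, u_j>.
Coefficients: <v, e_1> = 0/sqrt(10), <v, e_2> = 30/sqrt(910), <v, e_3> = -443/sqrt(21385).
Square and sum: Σ |<v, e_j>|^2 = 2389/235.
Compute ||v||^2 = v·v = 11.
Deficit = 11 − 2389/235 = 196/235 ≥ 0, confirming Bessel's inequality. (The deficit equals ||v − Σ <v,e_j> e_j||^2, the squared distance from v to span{e_j}.)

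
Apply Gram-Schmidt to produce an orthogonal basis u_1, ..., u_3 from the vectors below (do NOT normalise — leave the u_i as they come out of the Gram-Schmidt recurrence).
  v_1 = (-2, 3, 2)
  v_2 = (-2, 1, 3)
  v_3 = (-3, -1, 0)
Orthogonal basis:
  u_1 = (-2, 3, 2)
  u_2 = (-8/17, -22/17, 25/17)
  u_3 = (-7/3, -2/3, -4/3)

Apply the Gram-Schmidt recurrence
  u_1 = v_1
  u_i = v_i − Σ_{j<i} ((v_i · u_j) / (u_j · u_j)) · u_j.

Step by step this gives:
  u_1 = (-2, 3, 2)
  u_2 = (-8/17, -22/17, 25/17)
  u_3 = (-7/3, -2/3, -4/3)

Orthogonality check:
  u_2 · u_1 = 0 (should be 0)
  u_3 · u_1 = 0 (should be 0)
  u_3 · u_2 = 0 (should be 0)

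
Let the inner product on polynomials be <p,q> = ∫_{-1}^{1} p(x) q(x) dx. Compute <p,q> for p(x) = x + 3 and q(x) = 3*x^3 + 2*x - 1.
<p,q> = -52/15

Expand the product: p(x)·q(x) = 3*x^4 + 9*x^3 + 2*x^2 + 5*x - 3.
∫_{-1}^{1} of each monomial x^k gives [2/(k+1) if k even, 0 if k odd]. Integrating term-by-term (or equivalently evaluating the antiderivative F(x) = 3*x^5/5 + 9*x^4/4 + 2*x^3/3 + 5*x^2/2 - 3*x at the endpoints):
  F(1) − F(−1) = 181/60 − (389/60) = -52/15.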